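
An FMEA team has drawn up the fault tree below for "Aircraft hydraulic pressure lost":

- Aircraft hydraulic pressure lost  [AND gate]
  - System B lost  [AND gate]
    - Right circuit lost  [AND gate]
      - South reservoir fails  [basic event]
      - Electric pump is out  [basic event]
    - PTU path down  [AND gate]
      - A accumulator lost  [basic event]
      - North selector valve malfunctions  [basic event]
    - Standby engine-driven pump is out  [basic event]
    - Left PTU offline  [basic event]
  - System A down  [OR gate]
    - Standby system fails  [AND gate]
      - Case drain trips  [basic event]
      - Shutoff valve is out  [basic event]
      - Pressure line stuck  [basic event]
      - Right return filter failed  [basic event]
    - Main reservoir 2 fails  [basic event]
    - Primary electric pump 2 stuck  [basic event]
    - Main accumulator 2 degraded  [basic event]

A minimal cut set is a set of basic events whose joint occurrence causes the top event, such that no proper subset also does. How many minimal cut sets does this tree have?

Right circuit lost [AND]: one cut set from each child combined → 1 × 1 = 1 cut set(s).
PTU path down [AND]: one cut set from each child combined → 1 × 1 = 1 cut set(s).
System B lost [AND]: one cut set from each child combined → 1 × 1 × 1 × 1 = 1 cut set(s).
Standby system fails [AND]: one cut set from each child combined → 1 × 1 × 1 × 1 = 1 cut set(s).
System A down [OR]: union of children's cut sets → 4 cut set(s).
Aircraft hydraulic pressure lost [AND]: one cut set from each child combined → 1 × 4 = 4 cut set(s).
Minimal cut sets: {A accumulator lost, Case drain trips, Electric pump is out, Left PTU offline, North selector valve malfunctions, Pressure line stuck, Right return filter failed, Shutoff valve is out, South reservoir fails, Standby engine-driven pump is out}; {A accumulator lost, Electric pump is out, Left PTU offline, Main reservoir 2 fails, North selector valve malfunctions, South reservoir fails, Standby engine-driven pump is out}; {A accumulator lost, Electric pump is out, Left PTU offline, North selector valve malfunctions, Primary electric pump 2 stuck, South reservoir fails, Standby engine-driven pump is out}; {A accumulator lost, Electric pump is out, Left PTU offline, Main accumulator 2 degraded, North selector valve malfunctions, South reservoir fails, Standby engine-driven pump is out}.

4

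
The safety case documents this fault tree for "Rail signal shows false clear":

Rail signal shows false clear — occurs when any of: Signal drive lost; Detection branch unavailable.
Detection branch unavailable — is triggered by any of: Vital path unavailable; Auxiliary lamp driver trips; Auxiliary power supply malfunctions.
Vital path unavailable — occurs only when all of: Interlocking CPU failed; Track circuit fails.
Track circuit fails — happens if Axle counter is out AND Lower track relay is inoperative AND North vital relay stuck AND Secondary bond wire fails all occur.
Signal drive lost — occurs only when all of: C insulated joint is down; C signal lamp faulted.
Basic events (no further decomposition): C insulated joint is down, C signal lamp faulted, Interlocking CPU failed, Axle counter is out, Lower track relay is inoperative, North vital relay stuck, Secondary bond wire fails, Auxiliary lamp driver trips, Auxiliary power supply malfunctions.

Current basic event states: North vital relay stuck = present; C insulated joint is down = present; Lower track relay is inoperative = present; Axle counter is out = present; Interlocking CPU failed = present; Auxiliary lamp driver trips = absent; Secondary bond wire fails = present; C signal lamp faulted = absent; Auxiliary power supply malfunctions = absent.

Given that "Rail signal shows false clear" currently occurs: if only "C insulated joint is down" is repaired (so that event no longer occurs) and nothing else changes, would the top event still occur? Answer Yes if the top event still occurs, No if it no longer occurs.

Counterfactual: set "C insulated joint is down" to not occurred.
Signal drive lost [AND]: C insulated joint is down=not, C signal lamp faulted=not → not all inputs occur → does not occur.
Track circuit fails [AND]: Axle counter is out=occurs, Lower track relay is inoperative=occurs, North vital relay stuck=occurs, Secondary bond wire fails=occurs → all inputs occur → occurs.
Vital path unavailable [AND]: Interlocking CPU failed=occurs, Track circuit fails=occurs → all inputs occur → occurs.
Detection branch unavailable [OR]: Vital path unavailable=occurs, Auxiliary lamp driver trips=not, Auxiliary power supply malfunctions=not → at least one input occurs → occurs.
Rail signal shows false clear [OR]: Signal drive lost=not, Detection branch unavailable=occurs → at least one input occurs → occurs.

Yes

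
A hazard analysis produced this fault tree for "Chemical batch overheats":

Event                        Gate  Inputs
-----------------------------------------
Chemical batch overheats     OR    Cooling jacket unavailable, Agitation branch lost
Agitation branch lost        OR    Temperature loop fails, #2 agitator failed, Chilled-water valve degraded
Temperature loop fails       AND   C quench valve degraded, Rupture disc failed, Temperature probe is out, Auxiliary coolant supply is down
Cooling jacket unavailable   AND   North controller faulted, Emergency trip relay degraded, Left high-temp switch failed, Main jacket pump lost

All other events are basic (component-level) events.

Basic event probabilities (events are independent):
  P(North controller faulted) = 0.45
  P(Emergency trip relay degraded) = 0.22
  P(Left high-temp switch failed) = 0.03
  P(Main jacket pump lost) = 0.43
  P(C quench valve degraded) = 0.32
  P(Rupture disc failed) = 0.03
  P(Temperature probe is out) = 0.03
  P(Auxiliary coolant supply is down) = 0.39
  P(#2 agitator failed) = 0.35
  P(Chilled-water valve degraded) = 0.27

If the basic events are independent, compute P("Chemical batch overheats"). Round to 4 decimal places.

0.5262

P(Cooling jacket unavailable) [AND] = 0.45 × 0.22 × 0.03 × 0.43 = 0.001277
P(Temperature loop fails) [AND] = 0.32 × 0.03 × 0.03 × 0.39 = 0.000112
P(Agitation branch lost) [OR] = 1 − (1−0.000112) × (1−0.35) × (1−0.27) = 0.525553
P(Chemical batch overheats) [OR] = 1 − (1−0.001277) × (1−0.525553) = 0.526159
Rounded to 4 decimal places: P(Chemical batch overheats) ≈ 0.5262.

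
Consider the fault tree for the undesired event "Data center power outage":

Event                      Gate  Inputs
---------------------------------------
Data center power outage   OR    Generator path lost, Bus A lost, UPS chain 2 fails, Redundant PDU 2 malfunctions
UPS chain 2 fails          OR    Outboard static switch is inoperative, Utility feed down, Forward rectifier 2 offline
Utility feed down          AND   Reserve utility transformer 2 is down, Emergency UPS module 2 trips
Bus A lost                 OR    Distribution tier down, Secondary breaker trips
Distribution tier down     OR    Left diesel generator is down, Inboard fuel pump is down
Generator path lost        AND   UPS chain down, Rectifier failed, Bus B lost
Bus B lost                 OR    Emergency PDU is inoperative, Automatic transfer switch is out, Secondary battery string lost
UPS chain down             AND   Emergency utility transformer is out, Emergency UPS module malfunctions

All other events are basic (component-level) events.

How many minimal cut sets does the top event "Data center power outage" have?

UPS chain down [AND]: one cut set from each child combined → 1 × 1 = 1 cut set(s).
Bus B lost [OR]: union of children's cut sets → 3 cut set(s).
Generator path lost [AND]: one cut set from each child combined → 1 × 1 × 3 = 3 cut set(s).
Distribution tier down [OR]: union of children's cut sets → 2 cut set(s).
Bus A lost [OR]: union of children's cut sets → 3 cut set(s).
Utility feed down [AND]: one cut set from each child combined → 1 × 1 = 1 cut set(s).
UPS chain 2 fails [OR]: union of children's cut sets → 3 cut set(s).
Data center power outage [OR]: union of children's cut sets → 10 cut set(s).
Minimal cut sets: {Emergency PDU is inoperative, Emergency UPS module malfunctions, Emergency utility transformer is out, Rectifier failed}; {Automatic transfer switch is out, Emergency UPS module malfunctions, Emergency utility transformer is out, Rectifier failed}; {Emergency UPS module malfunctions, Emergency utility transformer is out, Rectifier failed, Secondary battery string lost}; {Left diesel generator is down}; {Inboard fuel pump is down}; {Secondary breaker trips}; {Outboard static switch is inoperative}; {Emergency UPS module 2 trips, Reserve utility transformer 2 is down}; {Forward rectifier 2 offline}; {Redundant PDU 2 malfunctions}.

10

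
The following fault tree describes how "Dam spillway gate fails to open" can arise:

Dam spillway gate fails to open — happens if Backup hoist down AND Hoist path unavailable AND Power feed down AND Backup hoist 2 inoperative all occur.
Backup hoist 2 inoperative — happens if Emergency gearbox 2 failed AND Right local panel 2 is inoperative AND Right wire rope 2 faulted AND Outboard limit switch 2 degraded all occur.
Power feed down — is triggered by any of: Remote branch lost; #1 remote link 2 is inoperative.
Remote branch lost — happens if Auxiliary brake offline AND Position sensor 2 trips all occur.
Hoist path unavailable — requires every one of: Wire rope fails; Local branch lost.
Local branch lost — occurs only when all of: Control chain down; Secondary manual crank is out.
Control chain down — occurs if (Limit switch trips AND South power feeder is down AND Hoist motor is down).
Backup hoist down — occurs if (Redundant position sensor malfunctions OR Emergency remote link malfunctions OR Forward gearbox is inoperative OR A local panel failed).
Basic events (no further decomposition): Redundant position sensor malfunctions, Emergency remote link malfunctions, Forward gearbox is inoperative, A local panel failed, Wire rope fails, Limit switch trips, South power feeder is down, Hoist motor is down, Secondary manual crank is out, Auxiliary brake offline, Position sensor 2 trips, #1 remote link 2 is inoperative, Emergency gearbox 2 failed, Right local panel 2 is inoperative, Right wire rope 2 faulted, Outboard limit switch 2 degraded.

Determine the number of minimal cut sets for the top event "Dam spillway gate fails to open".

8

Backup hoist down [OR]: union of children's cut sets → 4 cut set(s).
Control chain down [AND]: one cut set from each child combined → 1 × 1 × 1 = 1 cut set(s).
Local branch lost [AND]: one cut set from each child combined → 1 × 1 = 1 cut set(s).
Hoist path unavailable [AND]: one cut set from each child combined → 1 × 1 = 1 cut set(s).
Remote branch lost [AND]: one cut set from each child combined → 1 × 1 = 1 cut set(s).
Power feed down [OR]: union of children's cut sets → 2 cut set(s).
Backup hoist 2 inoperative [AND]: one cut set from each child combined → 1 × 1 × 1 × 1 = 1 cut set(s).
Dam spillway gate fails to open [AND]: one cut set from each child combined → 4 × 1 × 2 × 1 = 8 cut set(s).
Minimal cut sets: {Auxiliary brake offline, Emergency gearbox 2 failed, Hoist motor is down, Limit switch trips, Outboard limit switch 2 degraded, Position sensor 2 trips, Redundant position sensor malfunctions, Right local panel 2 is inoperative, Right wire rope 2 faulted, Secondary manual crank is out, South power feeder is down, Wire rope fails}; {#1 remote link 2 is inoperative, Emergency gearbox 2 failed, Hoist motor is down, Limit switch trips, Outboard limit switch 2 degraded, Redundant position sensor malfunctions, Right local panel 2 is inoperative, Right wire rope 2 faulted, Secondary manual crank is out, South power feeder is down, Wire rope fails}; {Auxiliary brake offline, Emergency gearbox 2 failed, Emergency remote link malfunctions, Hoist motor is down, Limit switch trips, Outboard limit switch 2 degraded, Position sensor 2 trips, Right local panel 2 is inoperative, Right wire rope 2 faulted, Secondary manual crank is out, South power feeder is down, Wire rope fails}; {#1 remote link 2 is inoperative, Emergency gearbox 2 failed, Emergency remote link malfunctions, Hoist motor is down, Limit switch trips, Outboard limit switch 2 degraded, Right local panel 2 is inoperative, Right wire rope 2 faulted, Secondary manual crank is out, South power feeder is down, Wire rope fails}; {Auxiliary brake offline, Emergency gearbox 2 failed, Forward gearbox is inoperative, Hoist motor is down, Limit switch trips, Outboard limit switch 2 degraded, Position sensor 2 trips, Right local panel 2 is inoperative, Right wire rope 2 faulted, Secondary manual crank is out, South power feeder is down, Wire rope fails}; {#1 remote link 2 is inoperative, Emergency gearbox 2 failed, Forward gearbox is inoperative, Hoist motor is down, Limit switch trips, Outboard limit switch 2 degraded, Right local panel 2 is inoperative, Right wire rope 2 faulted, Secondary manual crank is out, South power feeder is down, Wire rope fails}; {A local panel failed, Auxiliary brake offline, Emergency gearbox 2 failed, Hoist motor is down, Limit switch trips, Outboard limit switch 2 degraded, Position sensor 2 trips, Right local panel 2 is inoperative, Right wire rope 2 faulted, Secondary manual crank is out, South power feeder is down, Wire rope fails}; {#1 remote link 2 is inoperative, A local panel failed, Emergency gearbox 2 failed, Hoist motor is down, Limit switch trips, Outboard limit switch 2 degraded, Right local panel 2 is inoperative, Right wire rope 2 faulted, Secondary manual crank is out, South power feeder is down, Wire rope fails}.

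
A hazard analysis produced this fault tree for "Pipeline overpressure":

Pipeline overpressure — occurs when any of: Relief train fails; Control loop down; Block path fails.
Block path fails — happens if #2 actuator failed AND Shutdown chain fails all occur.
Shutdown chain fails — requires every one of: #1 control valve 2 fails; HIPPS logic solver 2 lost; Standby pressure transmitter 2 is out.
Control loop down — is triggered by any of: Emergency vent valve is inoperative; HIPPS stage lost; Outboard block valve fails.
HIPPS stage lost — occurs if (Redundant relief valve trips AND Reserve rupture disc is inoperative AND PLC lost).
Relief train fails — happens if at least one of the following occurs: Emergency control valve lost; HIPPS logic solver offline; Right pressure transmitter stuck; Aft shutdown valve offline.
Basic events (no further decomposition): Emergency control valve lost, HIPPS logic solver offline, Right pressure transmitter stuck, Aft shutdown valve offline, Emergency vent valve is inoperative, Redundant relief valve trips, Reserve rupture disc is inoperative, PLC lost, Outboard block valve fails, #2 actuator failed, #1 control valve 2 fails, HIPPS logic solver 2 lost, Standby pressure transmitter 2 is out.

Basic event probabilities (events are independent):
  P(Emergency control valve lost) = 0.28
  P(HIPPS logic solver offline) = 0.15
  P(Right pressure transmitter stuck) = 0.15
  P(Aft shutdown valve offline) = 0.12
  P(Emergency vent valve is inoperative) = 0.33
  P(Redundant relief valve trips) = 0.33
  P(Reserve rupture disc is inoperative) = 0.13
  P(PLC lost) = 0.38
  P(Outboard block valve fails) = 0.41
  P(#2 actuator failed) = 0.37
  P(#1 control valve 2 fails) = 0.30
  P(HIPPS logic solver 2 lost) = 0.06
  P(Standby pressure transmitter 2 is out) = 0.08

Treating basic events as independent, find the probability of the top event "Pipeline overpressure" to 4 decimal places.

P(Relief train fails) [OR] = 1 − (1−0.28) × (1−0.15) × (1−0.15) × (1−0.12) = 0.542224
P(HIPPS stage lost) [AND] = 0.33 × 0.13 × 0.38 = 0.016302
P(Control loop down) [OR] = 1 − (1−0.33) × (1−0.016302) × (1−0.41) = 0.611144
P(Shutdown chain fails) [AND] = 0.30 × 0.06 × 0.08 = 0.001440
P(Block path fails) [AND] = 0.37 × 0.001440 = 0.000533
P(Pipeline overpressure) [OR] = 1 − (1−0.542224) × (1−0.611144) × (1−0.000533) = 0.822086
Rounded to 4 decimal places: P(Pipeline overpressure) ≈ 0.8221.

0.8221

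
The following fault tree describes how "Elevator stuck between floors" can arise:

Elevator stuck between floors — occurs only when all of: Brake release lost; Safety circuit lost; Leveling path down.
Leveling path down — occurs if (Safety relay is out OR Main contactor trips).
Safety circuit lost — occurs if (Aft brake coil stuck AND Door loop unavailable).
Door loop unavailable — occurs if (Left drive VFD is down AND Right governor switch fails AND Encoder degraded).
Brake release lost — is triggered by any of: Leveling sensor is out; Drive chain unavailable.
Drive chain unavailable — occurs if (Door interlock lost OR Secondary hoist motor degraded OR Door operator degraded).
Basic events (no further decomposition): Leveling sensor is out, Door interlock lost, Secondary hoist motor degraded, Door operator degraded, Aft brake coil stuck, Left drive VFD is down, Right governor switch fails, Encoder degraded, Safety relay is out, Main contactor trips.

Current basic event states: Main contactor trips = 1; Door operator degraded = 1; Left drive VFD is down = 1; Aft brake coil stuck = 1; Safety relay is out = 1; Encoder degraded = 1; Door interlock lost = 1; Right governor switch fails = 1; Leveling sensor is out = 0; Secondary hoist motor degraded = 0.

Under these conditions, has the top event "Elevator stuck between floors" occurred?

Drive chain unavailable [OR]: Door interlock lost=occurs, Secondary hoist motor degraded=not, Door operator degraded=occurs → at least one input occurs → occurs.
Brake release lost [OR]: Leveling sensor is out=not, Drive chain unavailable=occurs → at least one input occurs → occurs.
Door loop unavailable [AND]: Left drive VFD is down=occurs, Right governor switch fails=occurs, Encoder degraded=occurs → all inputs occur → occurs.
Safety circuit lost [AND]: Aft brake coil stuck=occurs, Door loop unavailable=occurs → all inputs occur → occurs.
Leveling path down [OR]: Safety relay is out=occurs, Main contactor trips=occurs → at least one input occurs → occurs.
Elevator stuck between floors [AND]: Brake release lost=occurs, Safety circuit lost=occurs, Leveling path down=occurs → all inputs occur → occurs.

Yes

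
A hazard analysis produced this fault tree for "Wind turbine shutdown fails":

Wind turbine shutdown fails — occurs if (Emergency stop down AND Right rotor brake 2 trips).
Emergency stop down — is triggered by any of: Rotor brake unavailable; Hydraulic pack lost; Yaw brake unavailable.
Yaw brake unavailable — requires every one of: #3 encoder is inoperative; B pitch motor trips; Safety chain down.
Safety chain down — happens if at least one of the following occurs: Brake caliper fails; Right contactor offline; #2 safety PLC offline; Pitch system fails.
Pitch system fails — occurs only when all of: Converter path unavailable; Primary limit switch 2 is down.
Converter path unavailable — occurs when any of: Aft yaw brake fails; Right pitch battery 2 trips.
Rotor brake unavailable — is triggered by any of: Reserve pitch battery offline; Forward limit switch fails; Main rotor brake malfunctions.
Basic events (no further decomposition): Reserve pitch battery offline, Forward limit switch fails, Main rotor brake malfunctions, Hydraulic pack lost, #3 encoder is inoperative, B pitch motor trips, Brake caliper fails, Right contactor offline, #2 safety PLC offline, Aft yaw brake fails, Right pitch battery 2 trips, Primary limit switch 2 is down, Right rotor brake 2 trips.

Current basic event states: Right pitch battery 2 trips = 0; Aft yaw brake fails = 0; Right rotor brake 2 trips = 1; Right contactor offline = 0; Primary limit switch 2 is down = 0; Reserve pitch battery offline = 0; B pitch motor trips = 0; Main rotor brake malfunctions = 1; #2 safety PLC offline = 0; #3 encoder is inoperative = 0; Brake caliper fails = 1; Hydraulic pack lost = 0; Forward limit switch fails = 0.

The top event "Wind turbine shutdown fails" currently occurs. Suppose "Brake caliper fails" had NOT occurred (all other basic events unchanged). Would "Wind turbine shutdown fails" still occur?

Counterfactual: set "Brake caliper fails" to not occurred.
Rotor brake unavailable [OR]: Reserve pitch battery offline=not, Forward limit switch fails=not, Main rotor brake malfunctions=occurs → at least one input occurs → occurs.
Converter path unavailable [OR]: Aft yaw brake fails=not, Right pitch battery 2 trips=not → no input occurs → does not occur.
Pitch system fails [AND]: Converter path unavailable=not, Primary limit switch 2 is down=not → not all inputs occur → does not occur.
Safety chain down [OR]: Brake caliper fails=not, Right contactor offline=not, #2 safety PLC offline=not, Pitch system fails=not → no input occurs → does not occur.
Yaw brake unavailable [AND]: #3 encoder is inoperative=not, B pitch motor trips=not, Safety chain down=not → not all inputs occur → does not occur.
Emergency stop down [OR]: Rotor brake unavailable=occurs, Hydraulic pack lost=not, Yaw brake unavailable=not → at least one input occurs → occurs.
Wind turbine shutdown fails [AND]: Emergency stop down=occurs, Right rotor brake 2 trips=occurs → all inputs occur → occurs.

Yes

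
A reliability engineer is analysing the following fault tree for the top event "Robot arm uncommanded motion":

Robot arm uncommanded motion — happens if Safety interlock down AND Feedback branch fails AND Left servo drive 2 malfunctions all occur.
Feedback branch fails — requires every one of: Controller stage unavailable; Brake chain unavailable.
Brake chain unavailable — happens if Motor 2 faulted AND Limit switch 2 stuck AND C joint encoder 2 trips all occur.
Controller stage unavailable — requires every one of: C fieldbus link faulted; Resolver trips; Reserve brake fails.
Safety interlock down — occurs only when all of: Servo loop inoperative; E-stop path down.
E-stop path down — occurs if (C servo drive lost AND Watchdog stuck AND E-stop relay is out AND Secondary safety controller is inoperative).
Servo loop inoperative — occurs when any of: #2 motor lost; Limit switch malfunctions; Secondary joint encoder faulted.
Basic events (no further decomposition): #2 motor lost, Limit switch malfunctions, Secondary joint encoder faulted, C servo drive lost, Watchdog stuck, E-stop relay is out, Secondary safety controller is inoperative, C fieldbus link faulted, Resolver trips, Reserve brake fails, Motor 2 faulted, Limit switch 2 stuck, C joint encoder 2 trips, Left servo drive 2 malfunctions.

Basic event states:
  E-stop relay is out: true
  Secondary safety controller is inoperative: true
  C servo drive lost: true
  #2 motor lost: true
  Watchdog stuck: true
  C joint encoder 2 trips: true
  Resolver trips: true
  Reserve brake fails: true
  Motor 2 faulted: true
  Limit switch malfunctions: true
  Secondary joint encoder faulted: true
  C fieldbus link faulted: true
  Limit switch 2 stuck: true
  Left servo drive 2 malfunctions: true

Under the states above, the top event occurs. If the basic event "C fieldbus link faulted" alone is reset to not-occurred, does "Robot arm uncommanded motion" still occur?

No

Counterfactual: set "C fieldbus link faulted" to not occurred.
Servo loop inoperative [OR]: #2 motor lost=occurs, Limit switch malfunctions=occurs, Secondary joint encoder faulted=occurs → at least one input occurs → occurs.
E-stop path down [AND]: C servo drive lost=occurs, Watchdog stuck=occurs, E-stop relay is out=occurs, Secondary safety controller is inoperative=occurs → all inputs occur → occurs.
Safety interlock down [AND]: Servo loop inoperative=occurs, E-stop path down=occurs → all inputs occur → occurs.
Controller stage unavailable [AND]: C fieldbus link faulted=not, Resolver trips=occurs, Reserve brake fails=occurs → not all inputs occur → does not occur.
Brake chain unavailable [AND]: Motor 2 faulted=occurs, Limit switch 2 stuck=occurs, C joint encoder 2 trips=occurs → all inputs occur → occurs.
Feedback branch fails [AND]: Controller stage unavailable=not, Brake chain unavailable=occurs → not all inputs occur → does not occur.
Robot arm uncommanded motion [AND]: Safety interlock down=occurs, Feedback branch fails=not, Left servo drive 2 malfunctions=occurs → not all inputs occur → does not occur.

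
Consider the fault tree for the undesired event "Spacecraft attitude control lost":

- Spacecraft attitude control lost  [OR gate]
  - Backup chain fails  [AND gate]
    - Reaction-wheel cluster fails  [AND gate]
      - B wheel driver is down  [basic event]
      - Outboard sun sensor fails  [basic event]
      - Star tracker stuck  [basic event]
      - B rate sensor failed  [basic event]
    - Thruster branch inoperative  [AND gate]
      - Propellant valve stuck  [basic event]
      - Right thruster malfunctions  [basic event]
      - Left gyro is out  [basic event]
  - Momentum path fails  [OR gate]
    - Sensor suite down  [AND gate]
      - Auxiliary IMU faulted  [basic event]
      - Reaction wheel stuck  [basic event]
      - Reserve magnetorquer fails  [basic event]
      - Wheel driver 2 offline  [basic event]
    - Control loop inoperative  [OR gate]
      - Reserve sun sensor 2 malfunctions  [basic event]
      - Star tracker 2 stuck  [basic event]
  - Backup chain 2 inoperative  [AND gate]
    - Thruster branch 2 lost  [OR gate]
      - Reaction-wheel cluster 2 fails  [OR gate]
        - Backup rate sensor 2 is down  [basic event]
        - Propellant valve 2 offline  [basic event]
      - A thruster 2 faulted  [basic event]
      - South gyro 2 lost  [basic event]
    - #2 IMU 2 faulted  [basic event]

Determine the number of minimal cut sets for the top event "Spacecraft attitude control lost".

8

Reaction-wheel cluster fails [AND]: one cut set from each child combined → 1 × 1 × 1 × 1 = 1 cut set(s).
Thruster branch inoperative [AND]: one cut set from each child combined → 1 × 1 × 1 = 1 cut set(s).
Backup chain fails [AND]: one cut set from each child combined → 1 × 1 = 1 cut set(s).
Sensor suite down [AND]: one cut set from each child combined → 1 × 1 × 1 × 1 = 1 cut set(s).
Control loop inoperative [OR]: union of children's cut sets → 2 cut set(s).
Momentum path fails [OR]: union of children's cut sets → 3 cut set(s).
Reaction-wheel cluster 2 fails [OR]: union of children's cut sets → 2 cut set(s).
Thruster branch 2 lost [OR]: union of children's cut sets → 4 cut set(s).
Backup chain 2 inoperative [AND]: one cut set from each child combined → 4 × 1 = 4 cut set(s).
Spacecraft attitude control lost [OR]: union of children's cut sets → 8 cut set(s).
Minimal cut sets: {B rate sensor failed, B wheel driver is down, Left gyro is out, Outboard sun sensor fails, Propellant valve stuck, Right thruster malfunctions, Star tracker stuck}; {Auxiliary IMU faulted, Reaction wheel stuck, Reserve magnetorquer fails, Wheel driver 2 offline}; {Reserve sun sensor 2 malfunctions}; {Star tracker 2 stuck}; {#2 IMU 2 faulted, Backup rate sensor 2 is down}; {#2 IMU 2 faulted, Propellant valve 2 offline}; {#2 IMU 2 faulted, A thruster 2 faulted}; {#2 IMU 2 faulted, South gyro 2 lost}.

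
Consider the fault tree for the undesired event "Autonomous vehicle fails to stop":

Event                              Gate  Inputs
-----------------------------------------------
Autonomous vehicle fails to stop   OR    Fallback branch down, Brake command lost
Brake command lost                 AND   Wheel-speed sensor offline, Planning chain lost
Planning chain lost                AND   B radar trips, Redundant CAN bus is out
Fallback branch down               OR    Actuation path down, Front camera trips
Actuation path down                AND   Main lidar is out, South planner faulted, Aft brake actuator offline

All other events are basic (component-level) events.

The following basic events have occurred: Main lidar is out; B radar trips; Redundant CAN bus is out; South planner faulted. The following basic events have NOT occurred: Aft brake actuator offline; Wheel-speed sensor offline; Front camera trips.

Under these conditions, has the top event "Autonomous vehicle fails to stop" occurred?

Actuation path down [AND]: Main lidar is out=occurs, South planner faulted=occurs, Aft brake actuator offline=not → not all inputs occur → does not occur.
Fallback branch down [OR]: Actuation path down=not, Front camera trips=not → no input occurs → does not occur.
Planning chain lost [AND]: B radar trips=occurs, Redundant CAN bus is out=occurs → all inputs occur → occurs.
Brake command lost [AND]: Wheel-speed sensor offline=not, Planning chain lost=occurs → not all inputs occur → does not occur.
Autonomous vehicle fails to stop [OR]: Fallback branch down=not, Brake command lost=not → no input occurs → does not occur.

No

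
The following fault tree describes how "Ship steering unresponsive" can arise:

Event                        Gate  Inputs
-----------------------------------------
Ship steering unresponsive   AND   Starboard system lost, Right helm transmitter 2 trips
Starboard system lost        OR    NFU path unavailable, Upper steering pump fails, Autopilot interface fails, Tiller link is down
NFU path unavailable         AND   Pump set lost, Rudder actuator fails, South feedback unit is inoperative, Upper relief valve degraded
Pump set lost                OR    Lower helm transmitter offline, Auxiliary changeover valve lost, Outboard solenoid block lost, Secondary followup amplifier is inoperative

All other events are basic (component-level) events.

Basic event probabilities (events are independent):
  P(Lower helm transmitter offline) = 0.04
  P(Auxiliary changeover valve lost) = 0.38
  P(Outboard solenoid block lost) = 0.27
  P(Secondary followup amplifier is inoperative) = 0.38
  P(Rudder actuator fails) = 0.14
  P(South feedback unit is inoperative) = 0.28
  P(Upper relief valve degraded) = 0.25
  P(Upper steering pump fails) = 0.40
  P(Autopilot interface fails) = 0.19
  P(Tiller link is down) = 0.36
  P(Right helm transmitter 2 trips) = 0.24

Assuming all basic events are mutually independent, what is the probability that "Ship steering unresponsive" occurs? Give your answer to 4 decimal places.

P(Pump set lost) [OR] = 1 − (1−0.04) × (1−0.38) × (1−0.27) × (1−0.38) = 0.730612
P(NFU path unavailable) [AND] = 0.730612 × 0.14 × 0.28 × 0.25 = 0.007160
P(Starboard system lost) [OR] = 1 − (1−0.007160) × (1−0.40) × (1−0.19) × (1−0.36) = 0.691187
P(Ship steering unresponsive) [AND] = 0.691187 × 0.24 = 0.165885
Rounded to 4 decimal places: P(Ship steering unresponsive) ≈ 0.1659.

0.1659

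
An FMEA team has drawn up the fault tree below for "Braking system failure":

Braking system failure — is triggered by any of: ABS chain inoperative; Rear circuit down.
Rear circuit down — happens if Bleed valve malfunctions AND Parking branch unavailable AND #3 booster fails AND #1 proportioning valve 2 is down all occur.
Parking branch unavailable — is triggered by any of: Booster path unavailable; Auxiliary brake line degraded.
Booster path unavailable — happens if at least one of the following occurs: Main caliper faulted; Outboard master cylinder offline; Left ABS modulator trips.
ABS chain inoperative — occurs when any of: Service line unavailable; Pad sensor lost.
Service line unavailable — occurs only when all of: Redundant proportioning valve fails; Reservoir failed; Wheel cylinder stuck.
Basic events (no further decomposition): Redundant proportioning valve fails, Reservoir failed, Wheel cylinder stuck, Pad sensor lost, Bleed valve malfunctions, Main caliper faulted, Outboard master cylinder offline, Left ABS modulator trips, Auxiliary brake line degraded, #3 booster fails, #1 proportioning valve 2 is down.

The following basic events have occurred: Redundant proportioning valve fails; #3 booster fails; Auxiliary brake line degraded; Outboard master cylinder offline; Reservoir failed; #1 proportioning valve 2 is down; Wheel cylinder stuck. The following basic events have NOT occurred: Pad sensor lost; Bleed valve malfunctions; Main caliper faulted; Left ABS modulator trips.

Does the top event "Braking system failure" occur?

Service line unavailable [AND]: Redundant proportioning valve fails=occurs, Reservoir failed=occurs, Wheel cylinder stuck=occurs → all inputs occur → occurs.
ABS chain inoperative [OR]: Service line unavailable=occurs, Pad sensor lost=not → at least one input occurs → occurs.
Booster path unavailable [OR]: Main caliper faulted=not, Outboard master cylinder offline=occurs, Left ABS modulator trips=not → at least one input occurs → occurs.
Parking branch unavailable [OR]: Booster path unavailable=occurs, Auxiliary brake line degraded=occurs → at least one input occurs → occurs.
Rear circuit down [AND]: Bleed valve malfunctions=not, Parking branch unavailable=occurs, #3 booster fails=occurs, #1 proportioning valve 2 is down=occurs → not all inputs occur → does not occur.
Braking system failure [OR]: ABS chain inoperative=occurs, Rear circuit down=not → at least one input occurs → occurs.

Yes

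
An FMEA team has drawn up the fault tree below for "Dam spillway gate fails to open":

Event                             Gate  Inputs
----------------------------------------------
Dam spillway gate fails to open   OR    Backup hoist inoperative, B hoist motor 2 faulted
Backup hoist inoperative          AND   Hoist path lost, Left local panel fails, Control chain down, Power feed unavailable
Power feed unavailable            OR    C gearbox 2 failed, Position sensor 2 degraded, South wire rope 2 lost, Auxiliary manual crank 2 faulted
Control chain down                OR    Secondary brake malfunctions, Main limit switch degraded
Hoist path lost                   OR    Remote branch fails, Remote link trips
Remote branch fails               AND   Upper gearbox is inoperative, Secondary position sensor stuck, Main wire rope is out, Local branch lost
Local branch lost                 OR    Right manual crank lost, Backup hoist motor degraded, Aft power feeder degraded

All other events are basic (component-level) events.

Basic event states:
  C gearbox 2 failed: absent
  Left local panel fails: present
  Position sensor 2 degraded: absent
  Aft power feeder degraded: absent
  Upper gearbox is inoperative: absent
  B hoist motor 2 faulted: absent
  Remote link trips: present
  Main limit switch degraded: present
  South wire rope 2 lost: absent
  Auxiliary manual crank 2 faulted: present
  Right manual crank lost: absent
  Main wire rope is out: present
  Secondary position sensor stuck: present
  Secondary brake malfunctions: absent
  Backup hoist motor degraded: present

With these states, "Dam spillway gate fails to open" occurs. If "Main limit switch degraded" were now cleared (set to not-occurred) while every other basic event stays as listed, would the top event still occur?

No

Counterfactual: set "Main limit switch degraded" to not occurred.
Local branch lost [OR]: Right manual crank lost=not, Backup hoist motor degraded=occurs, Aft power feeder degraded=not → at least one input occurs → occurs.
Remote branch fails [AND]: Upper gearbox is inoperative=not, Secondary position sensor stuck=occurs, Main wire rope is out=occurs, Local branch lost=occurs → not all inputs occur → does not occur.
Hoist path lost [OR]: Remote branch fails=not, Remote link trips=occurs → at least one input occurs → occurs.
Control chain down [OR]: Secondary brake malfunctions=not, Main limit switch degraded=not → no input occurs → does not occur.
Power feed unavailable [OR]: C gearbox 2 failed=not, Position sensor 2 degraded=not, South wire rope 2 lost=not, Auxiliary manual crank 2 faulted=occurs → at least one input occurs → occurs.
Backup hoist inoperative [AND]: Hoist path lost=occurs, Left local panel fails=occurs, Control chain down=not, Power feed unavailable=occurs → not all inputs occur → does not occur.
Dam spillway gate fails to open [OR]: Backup hoist inoperative=not, B hoist motor 2 faulted=not → no input occurs → does not occur.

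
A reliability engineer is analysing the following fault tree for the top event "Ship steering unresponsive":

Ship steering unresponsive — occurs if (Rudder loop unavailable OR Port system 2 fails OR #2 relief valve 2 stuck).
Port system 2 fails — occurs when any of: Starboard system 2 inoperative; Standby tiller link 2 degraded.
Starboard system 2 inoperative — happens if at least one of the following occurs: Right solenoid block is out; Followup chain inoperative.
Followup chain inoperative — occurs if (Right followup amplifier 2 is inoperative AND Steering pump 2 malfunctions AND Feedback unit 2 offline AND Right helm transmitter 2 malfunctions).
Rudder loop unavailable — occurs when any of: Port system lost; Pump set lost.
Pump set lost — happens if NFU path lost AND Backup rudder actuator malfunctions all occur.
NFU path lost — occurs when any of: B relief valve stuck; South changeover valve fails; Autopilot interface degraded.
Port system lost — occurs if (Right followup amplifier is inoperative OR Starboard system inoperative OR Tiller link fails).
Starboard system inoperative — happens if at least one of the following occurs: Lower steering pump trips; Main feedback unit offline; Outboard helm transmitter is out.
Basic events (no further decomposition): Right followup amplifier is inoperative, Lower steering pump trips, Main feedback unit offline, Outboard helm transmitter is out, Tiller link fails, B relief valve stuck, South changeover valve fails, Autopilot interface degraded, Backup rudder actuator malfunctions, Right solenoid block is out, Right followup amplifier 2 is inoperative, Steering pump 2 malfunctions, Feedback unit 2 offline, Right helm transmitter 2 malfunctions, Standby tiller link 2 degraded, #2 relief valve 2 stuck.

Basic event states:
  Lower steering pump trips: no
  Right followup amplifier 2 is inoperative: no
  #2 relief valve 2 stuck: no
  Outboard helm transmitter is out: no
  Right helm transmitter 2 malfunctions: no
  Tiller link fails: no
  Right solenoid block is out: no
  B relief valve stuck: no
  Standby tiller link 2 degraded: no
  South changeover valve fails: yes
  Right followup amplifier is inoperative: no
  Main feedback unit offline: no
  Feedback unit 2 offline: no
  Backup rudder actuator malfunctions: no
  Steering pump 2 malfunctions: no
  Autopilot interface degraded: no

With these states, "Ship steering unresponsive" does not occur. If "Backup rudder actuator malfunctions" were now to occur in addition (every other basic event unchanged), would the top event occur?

Yes

Counterfactual: set "Backup rudder actuator malfunctions" to occurred.
Starboard system inoperative [OR]: Lower steering pump trips=not, Main feedback unit offline=not, Outboard helm transmitter is out=not → no input occurs → does not occur.
Port system lost [OR]: Right followup amplifier is inoperative=not, Starboard system inoperative=not, Tiller link fails=not → no input occurs → does not occur.
NFU path lost [OR]: B relief valve stuck=not, South changeover valve fails=occurs, Autopilot interface degraded=not → at least one input occurs → occurs.
Pump set lost [AND]: NFU path lost=occurs, Backup rudder actuator malfunctions=occurs → all inputs occur → occurs.
Rudder loop unavailable [OR]: Port system lost=not, Pump set lost=occurs → at least one input occurs → occurs.
Followup chain inoperative [AND]: Right followup amplifier 2 is inoperative=not, Steering pump 2 malfunctions=not, Feedback unit 2 offline=not, Right helm transmitter 2 malfunctions=not → not all inputs occur → does not occur.
Starboard system 2 inoperative [OR]: Right solenoid block is out=not, Followup chain inoperative=not → no input occurs → does not occur.
Port system 2 fails [OR]: Starboard system 2 inoperative=not, Standby tiller link 2 degraded=not → no input occurs → does not occur.
Ship steering unresponsive [OR]: Rudder loop unavailable=occurs, Port system 2 fails=not, #2 relief valve 2 stuck=not → at least one input occurs → occurs.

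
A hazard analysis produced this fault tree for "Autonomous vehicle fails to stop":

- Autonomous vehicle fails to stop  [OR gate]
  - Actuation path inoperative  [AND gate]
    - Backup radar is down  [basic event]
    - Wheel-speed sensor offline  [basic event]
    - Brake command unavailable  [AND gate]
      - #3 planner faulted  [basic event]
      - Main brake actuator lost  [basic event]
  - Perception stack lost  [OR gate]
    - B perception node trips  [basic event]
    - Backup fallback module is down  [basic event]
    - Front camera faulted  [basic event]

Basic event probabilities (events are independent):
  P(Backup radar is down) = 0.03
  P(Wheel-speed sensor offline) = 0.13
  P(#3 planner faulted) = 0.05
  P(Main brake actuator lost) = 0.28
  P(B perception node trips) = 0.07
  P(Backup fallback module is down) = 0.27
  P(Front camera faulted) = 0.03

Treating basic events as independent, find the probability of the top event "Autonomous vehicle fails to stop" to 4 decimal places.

P(Brake command unavailable) [AND] = 0.05 × 0.28 = 0.014000
P(Actuation path inoperative) [AND] = 0.03 × 0.13 × 0.014000 = 0.000055
P(Perception stack lost) [OR] = 1 − (1−0.07) × (1−0.27) × (1−0.03) = 0.341467
P(Autonomous vehicle fails to stop) [OR] = 1 − (1−0.000055) × (1−0.341467) = 0.341503
Rounded to 4 decimal places: P(Autonomous vehicle fails to stop) ≈ 0.3415.

0.3415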